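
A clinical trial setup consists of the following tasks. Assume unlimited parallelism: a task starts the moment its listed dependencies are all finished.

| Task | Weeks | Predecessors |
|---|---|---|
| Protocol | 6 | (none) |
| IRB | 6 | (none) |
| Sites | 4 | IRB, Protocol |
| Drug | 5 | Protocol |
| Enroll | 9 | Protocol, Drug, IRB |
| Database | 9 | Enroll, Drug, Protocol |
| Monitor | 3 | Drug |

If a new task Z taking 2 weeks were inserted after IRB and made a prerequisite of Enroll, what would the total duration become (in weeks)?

Originally the plan takes 29 weeks.
With Z inserted, Enroll now waits for max(Protocol, Drug, IRB, Z).
New critical path: Protocol→Drug→Enroll→Database = 6+5+9+9 = 29 ⇒ 29 weeks.

29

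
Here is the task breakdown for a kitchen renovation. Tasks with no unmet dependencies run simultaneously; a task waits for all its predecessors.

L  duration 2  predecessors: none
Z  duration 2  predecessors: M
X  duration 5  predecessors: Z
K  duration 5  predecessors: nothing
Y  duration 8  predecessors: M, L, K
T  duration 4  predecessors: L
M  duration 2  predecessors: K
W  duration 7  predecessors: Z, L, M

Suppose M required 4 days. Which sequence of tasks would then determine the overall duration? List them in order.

K, M, Z, W

The binding path is K→M→Z→W = 5+2+2+7 = 16; finish at 16 days.
M is on the critical path; changing it to 4 makes that path 18 days.
No other chain overtakes it, so the finish is 18 days.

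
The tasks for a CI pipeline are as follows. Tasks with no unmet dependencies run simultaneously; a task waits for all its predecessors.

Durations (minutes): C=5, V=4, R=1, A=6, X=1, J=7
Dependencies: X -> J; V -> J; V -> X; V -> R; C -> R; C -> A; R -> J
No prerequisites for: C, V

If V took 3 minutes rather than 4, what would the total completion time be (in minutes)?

The binding path is C→R→J = 5+1+7 = 13; finish at 13 minutes.
The longest path through V is only 12 minutes, so V has float 1.
That remains the longest chain; total 13 minutes.

13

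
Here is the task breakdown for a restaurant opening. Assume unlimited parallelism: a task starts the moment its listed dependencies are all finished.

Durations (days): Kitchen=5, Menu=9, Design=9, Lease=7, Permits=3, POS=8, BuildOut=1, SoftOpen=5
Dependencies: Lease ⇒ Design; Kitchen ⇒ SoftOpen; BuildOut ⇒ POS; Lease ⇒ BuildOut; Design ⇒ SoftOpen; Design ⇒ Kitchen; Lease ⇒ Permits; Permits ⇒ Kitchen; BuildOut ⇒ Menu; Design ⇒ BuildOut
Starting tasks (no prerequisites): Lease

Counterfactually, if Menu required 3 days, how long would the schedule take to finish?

26

Actual critical path: Lease→Design→BuildOut→Menu = 7+9+1+9 = 26 ⇒ 26 days.
Since Menu is critical, the -6 change carries straight to that chain (now 20 days).
Now Lease→Design→Kitchen→SoftOpen = 7+9+5+5 = 26 is longest, so the finish becomes 26 days.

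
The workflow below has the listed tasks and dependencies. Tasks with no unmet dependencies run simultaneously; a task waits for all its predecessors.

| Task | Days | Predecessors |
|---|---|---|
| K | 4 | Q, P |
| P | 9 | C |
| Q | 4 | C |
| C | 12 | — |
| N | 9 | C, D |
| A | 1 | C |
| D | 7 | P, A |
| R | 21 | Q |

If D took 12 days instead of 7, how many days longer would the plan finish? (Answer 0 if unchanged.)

5

As given, the longest chain is C→P→D→N = 12+9+7+9 = 37, so the finish is 37 days.
D lies on that path, so at 12 days the path becomes 42 days.
That remains the longest chain; total 42 days.
Change in finish: 42 − 37 = +5 days.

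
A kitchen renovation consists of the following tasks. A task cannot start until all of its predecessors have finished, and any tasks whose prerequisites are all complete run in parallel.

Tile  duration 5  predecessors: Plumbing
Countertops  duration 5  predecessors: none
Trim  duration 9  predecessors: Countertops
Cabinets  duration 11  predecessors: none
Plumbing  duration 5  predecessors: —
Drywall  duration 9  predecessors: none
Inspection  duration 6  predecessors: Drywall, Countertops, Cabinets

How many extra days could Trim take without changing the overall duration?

The longest chain is Cabinets→Inspection = 11+6 = 17; overall finish 17 days.
Longest path through Trim: 14 days (earliest finish 14, latest finish 17).
Slack of Trim = 8 − 5 = 3 days.

3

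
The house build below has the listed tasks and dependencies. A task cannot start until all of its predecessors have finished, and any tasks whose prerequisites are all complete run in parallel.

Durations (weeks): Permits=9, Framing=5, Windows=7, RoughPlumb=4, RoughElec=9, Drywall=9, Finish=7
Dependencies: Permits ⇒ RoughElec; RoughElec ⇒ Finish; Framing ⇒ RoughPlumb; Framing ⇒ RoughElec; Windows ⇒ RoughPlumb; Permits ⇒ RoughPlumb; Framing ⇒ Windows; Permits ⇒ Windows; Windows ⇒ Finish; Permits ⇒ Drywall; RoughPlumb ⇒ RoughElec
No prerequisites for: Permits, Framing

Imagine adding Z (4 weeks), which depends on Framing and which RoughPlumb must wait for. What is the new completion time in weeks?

36

Originally the project takes 36 weeks.
With Z inserted, RoughPlumb now waits for max(Permits, Windows, Framing, Z).
New critical path: Permits→Windows→RoughPlumb→RoughElec→Finish = 9+7+4+9+7 = 36 ⇒ 36 weeks.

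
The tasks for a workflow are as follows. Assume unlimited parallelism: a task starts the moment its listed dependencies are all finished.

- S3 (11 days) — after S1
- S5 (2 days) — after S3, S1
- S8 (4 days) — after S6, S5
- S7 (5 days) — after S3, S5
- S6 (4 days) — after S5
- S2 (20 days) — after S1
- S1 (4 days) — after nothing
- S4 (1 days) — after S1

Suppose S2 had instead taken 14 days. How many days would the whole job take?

Actual critical path: S1→S3→S5→S6→S8 = 4+11+2+4+4 = 25 ⇒ 25 days.
S2 is off the critical path — its longest chain is 24 days, giving 1 of slack.
The critical path is still S1→S3→S5→S6→S8; finish is now 25 days.

25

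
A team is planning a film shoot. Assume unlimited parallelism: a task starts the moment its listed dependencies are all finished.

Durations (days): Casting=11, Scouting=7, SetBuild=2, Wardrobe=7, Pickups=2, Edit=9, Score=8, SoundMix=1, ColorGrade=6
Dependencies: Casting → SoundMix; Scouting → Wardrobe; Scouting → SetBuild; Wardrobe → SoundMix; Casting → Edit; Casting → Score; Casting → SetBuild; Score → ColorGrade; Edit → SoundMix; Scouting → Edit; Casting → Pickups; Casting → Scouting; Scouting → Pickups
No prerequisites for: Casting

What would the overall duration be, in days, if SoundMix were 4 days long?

Actual critical path: Casting→Scouting→Edit→SoundMix = 11+7+9+1 = 28 ⇒ 28 days.
Since SoundMix is critical, the +3 change carries straight to that chain (now 31 days).
The critical path is still Casting→Scouting→Edit→SoundMix; finish is now 31 days.

31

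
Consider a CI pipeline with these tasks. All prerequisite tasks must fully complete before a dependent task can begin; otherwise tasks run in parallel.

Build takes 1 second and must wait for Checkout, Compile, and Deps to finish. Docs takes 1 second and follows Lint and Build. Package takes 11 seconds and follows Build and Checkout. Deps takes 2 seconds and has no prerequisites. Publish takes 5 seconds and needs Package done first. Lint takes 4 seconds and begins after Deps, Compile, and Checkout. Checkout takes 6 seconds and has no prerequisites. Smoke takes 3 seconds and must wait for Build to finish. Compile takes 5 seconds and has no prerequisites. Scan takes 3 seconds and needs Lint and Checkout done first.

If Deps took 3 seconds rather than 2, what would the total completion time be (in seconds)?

23

Actual critical path: Checkout→Build→Package→Publish = 6+1+11+5 = 23 ⇒ 23 seconds.
The longest path through Deps is only 19 seconds, so Deps has float 4.
The critical path is still Checkout→Build→Package→Publish; finish is now 23 seconds.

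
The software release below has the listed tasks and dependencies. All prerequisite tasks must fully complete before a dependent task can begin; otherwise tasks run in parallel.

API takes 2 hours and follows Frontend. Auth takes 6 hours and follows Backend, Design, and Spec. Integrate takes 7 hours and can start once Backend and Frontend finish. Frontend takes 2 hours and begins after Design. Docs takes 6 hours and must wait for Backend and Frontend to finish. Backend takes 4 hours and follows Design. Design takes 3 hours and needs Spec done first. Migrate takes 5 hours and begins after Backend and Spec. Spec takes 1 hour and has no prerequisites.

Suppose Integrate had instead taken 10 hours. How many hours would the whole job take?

18

Actual critical path: Spec→Design→Backend→Integrate = 1+3+4+7 = 15 ⇒ 15 hours.
Integrate lies on that path, so at 10 hours the path becomes 18 hours.
That remains the longest chain; total 18 hours.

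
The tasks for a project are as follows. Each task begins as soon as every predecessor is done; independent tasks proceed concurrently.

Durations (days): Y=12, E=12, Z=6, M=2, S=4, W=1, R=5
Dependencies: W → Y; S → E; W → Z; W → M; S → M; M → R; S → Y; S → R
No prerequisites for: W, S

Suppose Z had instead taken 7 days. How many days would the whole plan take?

16

As given, the longest chain is S→Y = 4+12 = 16, so the finish is 16 days.
The longest path through Z is only 7 days, so Z has float 9.
No other chain overtakes it, so the finish is 16 days.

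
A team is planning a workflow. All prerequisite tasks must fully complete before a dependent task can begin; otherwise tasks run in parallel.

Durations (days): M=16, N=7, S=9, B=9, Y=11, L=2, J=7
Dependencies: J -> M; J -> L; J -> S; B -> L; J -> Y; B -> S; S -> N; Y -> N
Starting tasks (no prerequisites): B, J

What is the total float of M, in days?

Critical path: B→S→N = 9+9+7 = 25, so the finish is 25 days.
Longest path through M: 23 days (earliest finish 23, latest finish 25).
So M can slip 25 − 23 = 2 days.

2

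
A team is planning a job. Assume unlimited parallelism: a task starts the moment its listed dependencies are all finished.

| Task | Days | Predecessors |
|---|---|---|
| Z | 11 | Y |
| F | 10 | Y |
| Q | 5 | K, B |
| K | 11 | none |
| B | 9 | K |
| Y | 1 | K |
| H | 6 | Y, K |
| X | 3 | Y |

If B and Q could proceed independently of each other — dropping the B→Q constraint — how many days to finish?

23

With the dependency in place, K→B→Q = 11+9+5 = 25 sets the finish at 25 days.
Without B→Q, Q's earliest start moves from 20 to 11.
New critical path: K→Y→Z = 11+1+11 = 23 ⇒ 23 days.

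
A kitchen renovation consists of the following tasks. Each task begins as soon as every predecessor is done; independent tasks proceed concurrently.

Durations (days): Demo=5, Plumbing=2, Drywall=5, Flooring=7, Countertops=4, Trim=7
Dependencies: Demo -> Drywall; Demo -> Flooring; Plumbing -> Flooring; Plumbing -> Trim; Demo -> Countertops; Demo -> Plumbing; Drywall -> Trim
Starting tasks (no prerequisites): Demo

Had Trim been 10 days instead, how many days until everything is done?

20

Critical path before the change: Demo→Drywall→Trim = 5+5+7 = 17 giving 17 days.
Trim lies on that path, so at 10 days the path becomes 20 days.
That remains the longest chain; total 20 days.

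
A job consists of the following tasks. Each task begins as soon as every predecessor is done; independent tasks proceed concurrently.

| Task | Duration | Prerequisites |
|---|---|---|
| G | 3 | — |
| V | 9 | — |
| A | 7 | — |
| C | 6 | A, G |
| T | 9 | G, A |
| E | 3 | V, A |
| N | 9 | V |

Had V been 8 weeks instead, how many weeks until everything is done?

17

Actual critical path: V→N = 9+9 = 18 ⇒ 18 weeks.
V lies on that path, so at 8 weeks the path becomes 17 weeks.
The critical path is still V→N; finish is now 17 weeks.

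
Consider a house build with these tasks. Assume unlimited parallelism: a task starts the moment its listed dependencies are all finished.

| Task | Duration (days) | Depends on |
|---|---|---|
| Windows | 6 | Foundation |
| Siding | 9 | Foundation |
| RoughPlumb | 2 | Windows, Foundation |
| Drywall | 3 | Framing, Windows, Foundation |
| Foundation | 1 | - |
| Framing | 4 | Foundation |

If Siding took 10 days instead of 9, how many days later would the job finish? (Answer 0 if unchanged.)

Baseline: Foundation→Siding = 1+9 = 10 → 10 days.
Siding lies on that path, so at 10 days the path becomes 11 days.
The critical path is still Foundation→Siding; finish is now 11 days.
Change in finish: 11 − 10 = +1 days.

1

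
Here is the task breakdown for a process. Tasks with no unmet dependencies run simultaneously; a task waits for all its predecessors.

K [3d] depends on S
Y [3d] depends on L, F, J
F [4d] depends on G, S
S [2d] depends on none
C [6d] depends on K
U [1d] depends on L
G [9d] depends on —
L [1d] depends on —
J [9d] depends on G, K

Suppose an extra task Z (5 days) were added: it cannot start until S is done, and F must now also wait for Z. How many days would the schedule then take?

Originally the schedule takes 21 days.
With Z inserted, F now waits for max(G, S, Z).
New critical path: G→J→Y = 9+9+3 = 21 ⇒ 21 days.

21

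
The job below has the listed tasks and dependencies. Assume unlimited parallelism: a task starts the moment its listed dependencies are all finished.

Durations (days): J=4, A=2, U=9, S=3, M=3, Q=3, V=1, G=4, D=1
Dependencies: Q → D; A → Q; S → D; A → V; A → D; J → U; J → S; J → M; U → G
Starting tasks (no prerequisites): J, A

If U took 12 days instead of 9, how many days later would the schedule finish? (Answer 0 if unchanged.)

3

Actual critical path: J→U→G = 4+9+4 = 17 ⇒ 17 days.
U is on the critical path; changing it to 12 makes that path 20 days.
The critical path is still J→U→G; finish is now 20 days.
Change in finish: 20 − 17 = +3 days.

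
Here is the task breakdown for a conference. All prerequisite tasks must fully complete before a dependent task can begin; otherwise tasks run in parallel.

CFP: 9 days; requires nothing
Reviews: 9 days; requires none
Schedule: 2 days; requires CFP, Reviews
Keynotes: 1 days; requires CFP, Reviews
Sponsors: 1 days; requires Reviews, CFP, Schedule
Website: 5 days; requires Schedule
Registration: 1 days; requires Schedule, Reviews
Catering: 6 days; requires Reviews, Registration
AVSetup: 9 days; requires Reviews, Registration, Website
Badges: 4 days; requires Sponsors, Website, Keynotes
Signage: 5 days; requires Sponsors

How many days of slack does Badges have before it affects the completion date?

5

CFP→Schedule→Website→AVSetup = 9+2+5+9 = 25 sets the makespan at 25 days.
Badges finishes as early as 20 and must finish by 25.
Float = 25 − 20 = 5.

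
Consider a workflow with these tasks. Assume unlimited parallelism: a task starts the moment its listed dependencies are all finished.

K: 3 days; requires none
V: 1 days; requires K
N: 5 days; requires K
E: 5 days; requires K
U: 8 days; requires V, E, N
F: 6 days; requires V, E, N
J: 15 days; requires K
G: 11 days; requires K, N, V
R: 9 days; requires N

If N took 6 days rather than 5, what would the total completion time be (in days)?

As given, the longest chain is K→N→G = 3+5+11 = 19, so the finish is 19 days.
N lies on that path, so at 6 days the path becomes 20 days.
That remains the longest chain; total 20 days.

20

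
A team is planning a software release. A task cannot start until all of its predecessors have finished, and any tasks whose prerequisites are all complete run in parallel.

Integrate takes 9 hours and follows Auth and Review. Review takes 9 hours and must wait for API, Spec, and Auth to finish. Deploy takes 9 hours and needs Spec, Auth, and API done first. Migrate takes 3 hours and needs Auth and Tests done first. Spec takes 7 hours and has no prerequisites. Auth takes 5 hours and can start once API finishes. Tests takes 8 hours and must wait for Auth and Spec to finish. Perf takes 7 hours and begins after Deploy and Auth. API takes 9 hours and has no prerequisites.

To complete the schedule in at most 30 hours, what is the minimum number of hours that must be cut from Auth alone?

2

Current finish: 32 hours; target: 30.
Auth is on every critical path, so each hour cut from Auth cuts the finish by one (this holds down to a finish of 28).
Need 32 − 30 = 2 hours off Auth → Auth becomes 3 hours, finish becomes 30.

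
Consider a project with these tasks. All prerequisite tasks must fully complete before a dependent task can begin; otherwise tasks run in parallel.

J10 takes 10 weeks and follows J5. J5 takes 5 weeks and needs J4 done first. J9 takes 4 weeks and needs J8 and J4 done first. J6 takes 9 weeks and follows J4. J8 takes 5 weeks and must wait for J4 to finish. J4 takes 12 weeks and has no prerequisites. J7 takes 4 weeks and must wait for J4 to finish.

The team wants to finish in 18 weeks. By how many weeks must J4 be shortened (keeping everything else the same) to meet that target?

9

Current finish: 27 weeks; target: 18.
J4 is on every critical path, so each week cut from J4 cuts the finish by one (this holds down to a finish of 16).
Need 27 − 18 = 9 weeks off J4 → J4 becomes 3 weeks, finish becomes 18.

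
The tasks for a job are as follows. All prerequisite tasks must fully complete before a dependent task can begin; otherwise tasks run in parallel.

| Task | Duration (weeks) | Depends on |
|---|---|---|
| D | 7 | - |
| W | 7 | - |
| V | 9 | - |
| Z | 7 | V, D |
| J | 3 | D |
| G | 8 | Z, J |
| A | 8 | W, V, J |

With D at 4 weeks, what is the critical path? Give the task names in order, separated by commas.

Baseline: V→Z→G = 9+7+8 = 24 → 24 weeks.
D is off the critical path — its longest chain is 22 weeks, giving 2 of slack.
The critical path is still V→Z→G; finish is now 24 weeks.

V, Z, G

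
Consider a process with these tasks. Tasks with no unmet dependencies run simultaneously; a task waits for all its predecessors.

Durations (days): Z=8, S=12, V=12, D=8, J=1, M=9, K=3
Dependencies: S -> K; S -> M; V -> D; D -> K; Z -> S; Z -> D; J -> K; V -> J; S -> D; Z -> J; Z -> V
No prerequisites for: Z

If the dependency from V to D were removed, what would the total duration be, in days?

Original critical path: Z→S→D→K = 8+12+8+3 = 31 ⇒ 31 days.
Dropping V→D doesn't change D's earliest start (20); another predecessor still binds.
After: Z→S→D→K = 8+12+8+3 = 31 → 31 days.

31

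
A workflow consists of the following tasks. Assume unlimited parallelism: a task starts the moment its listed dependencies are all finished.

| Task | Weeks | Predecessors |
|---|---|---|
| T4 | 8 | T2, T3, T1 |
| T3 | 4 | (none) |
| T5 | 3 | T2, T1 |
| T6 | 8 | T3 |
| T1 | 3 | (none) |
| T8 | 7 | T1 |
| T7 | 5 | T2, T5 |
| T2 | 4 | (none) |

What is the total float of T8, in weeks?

T2→T4 = 4+8 = 12 sets the makespan at 12 weeks.
Longest path through T8: 10 weeks (earliest finish 10, latest finish 12).
So T8 can slip 12 − 10 = 2 weeks.

2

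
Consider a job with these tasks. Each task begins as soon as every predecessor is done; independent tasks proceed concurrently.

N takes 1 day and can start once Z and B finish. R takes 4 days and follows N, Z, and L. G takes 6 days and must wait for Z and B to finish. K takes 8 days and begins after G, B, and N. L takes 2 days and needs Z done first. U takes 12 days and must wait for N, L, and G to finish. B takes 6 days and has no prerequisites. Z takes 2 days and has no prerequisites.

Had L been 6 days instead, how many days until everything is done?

24

Baseline: B→G→U = 6+6+12 = 24 → 24 days.
L has 8 days of float (longest path through it is 16).
No other chain overtakes it, so the finish is 24 days.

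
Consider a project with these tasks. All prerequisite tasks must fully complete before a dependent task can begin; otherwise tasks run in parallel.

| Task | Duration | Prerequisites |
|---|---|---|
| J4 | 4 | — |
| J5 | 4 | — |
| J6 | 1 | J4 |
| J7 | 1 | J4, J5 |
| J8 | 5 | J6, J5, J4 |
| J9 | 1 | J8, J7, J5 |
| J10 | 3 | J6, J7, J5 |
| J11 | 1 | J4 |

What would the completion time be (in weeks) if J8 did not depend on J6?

10

Original critical path: J4→J6→J8→J9 = 4+1+5+1 = 11 ⇒ 11 weeks.
Without J6→J8, J8's earliest start moves from 5 to 4.
New critical path: J4→J8→J9 = 4+5+1 = 10 ⇒ 10 weeks.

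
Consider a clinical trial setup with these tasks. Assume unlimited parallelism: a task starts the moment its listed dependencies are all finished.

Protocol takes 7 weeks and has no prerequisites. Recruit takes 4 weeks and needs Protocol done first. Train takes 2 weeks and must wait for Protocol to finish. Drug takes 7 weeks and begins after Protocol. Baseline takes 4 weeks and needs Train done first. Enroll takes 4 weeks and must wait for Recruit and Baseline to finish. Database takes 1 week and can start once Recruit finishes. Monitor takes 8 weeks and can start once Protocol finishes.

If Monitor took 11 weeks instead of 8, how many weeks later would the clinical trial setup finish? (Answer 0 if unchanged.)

1

Baseline: Protocol→Train→Baseline→Enroll = 7+2+4+4 = 17 → 17 weeks.
Monitor has 2 weeks of float (longest path through it is 15).
The binding chain switches to Protocol→Monitor = 7+11 = 18; finish 18 weeks.
Change in finish: 18 − 17 = +1 weeks.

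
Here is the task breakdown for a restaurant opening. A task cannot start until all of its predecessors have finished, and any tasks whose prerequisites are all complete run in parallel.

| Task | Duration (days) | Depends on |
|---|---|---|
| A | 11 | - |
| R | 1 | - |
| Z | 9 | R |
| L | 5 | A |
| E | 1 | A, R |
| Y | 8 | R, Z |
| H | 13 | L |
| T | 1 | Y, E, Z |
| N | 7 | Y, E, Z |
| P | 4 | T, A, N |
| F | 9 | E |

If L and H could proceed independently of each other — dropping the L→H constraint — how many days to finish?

Original critical path: A→L→H = 11+5+13 = 29 ⇒ 29 days.
Without L→H, H's earliest start moves from 16 to 0.
After: R→Z→Y→N→P = 1+9+8+7+4 = 29 → 29 days.

29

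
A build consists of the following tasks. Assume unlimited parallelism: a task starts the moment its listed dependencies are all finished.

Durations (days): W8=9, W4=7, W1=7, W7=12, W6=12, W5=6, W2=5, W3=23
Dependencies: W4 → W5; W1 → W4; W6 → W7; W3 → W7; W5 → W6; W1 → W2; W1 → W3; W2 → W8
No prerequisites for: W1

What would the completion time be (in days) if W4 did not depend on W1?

Original critical path: W1→W4→W5→W6→W7 = 7+7+6+12+12 = 44 ⇒ 44 days.
Without W1→W4, W4's earliest start moves from 7 to 0.
After: W1→W3→W7 = 7+23+12 = 42 → 42 days.

42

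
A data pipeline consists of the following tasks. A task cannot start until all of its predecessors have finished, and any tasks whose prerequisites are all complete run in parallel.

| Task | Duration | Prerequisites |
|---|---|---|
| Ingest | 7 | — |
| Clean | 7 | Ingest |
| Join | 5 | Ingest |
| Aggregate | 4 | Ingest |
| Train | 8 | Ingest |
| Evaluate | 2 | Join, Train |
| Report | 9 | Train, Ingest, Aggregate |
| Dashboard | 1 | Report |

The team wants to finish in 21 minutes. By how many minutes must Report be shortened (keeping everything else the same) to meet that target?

4

Current finish: 25 minutes; target: 21.
Report is on every critical path, so each minute cut from Report cuts the finish by one (this holds down to a finish of 17).
Need 25 − 21 = 4 minutes off Report → Report becomes 5 minutes, finish becomes 21.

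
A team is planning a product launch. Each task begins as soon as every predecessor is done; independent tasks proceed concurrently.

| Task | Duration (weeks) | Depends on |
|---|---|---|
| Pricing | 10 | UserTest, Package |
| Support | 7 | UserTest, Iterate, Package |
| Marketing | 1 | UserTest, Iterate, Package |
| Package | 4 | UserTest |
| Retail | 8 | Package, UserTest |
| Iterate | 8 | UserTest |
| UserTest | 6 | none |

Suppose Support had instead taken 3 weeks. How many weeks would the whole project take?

20

Critical path before the change: UserTest→Iterate→Support = 6+8+7 = 21 giving 21 weeks.
Support lies on that path, so at 3 weeks the path becomes 17 weeks.
The binding chain switches to UserTest→Package→Pricing = 6+4+10 = 20; finish 20 weeks.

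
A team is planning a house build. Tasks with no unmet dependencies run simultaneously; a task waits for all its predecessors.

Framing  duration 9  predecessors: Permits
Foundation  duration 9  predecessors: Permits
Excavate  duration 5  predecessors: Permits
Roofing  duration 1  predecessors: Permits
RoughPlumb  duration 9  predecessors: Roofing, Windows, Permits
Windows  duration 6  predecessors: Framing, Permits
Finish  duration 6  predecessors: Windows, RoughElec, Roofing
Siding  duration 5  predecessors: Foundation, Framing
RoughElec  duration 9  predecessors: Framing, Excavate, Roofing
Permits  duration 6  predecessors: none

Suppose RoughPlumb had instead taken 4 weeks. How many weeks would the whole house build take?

30

Critical path before the change: Permits→Framing→Windows→RoughPlumb = 6+9+6+9 = 30 giving 30 weeks.
RoughPlumb is on the critical path; changing it to 4 makes that path 25 weeks.
The binding chain switches to Permits→Framing→RoughElec→Finish = 6+9+9+6 = 30; finish 30 weeks.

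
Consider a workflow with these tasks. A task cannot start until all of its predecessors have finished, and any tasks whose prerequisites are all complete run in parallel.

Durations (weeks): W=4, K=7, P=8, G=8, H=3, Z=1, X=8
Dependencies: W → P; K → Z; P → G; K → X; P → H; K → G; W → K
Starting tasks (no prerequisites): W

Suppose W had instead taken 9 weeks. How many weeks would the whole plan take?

25

Critical path before the change: W→P→G = 4+8+8 = 20 giving 20 weeks.
W is on the critical path; changing it to 9 makes that path 25 weeks.
No other chain overtakes it, so the finish is 25 weeks.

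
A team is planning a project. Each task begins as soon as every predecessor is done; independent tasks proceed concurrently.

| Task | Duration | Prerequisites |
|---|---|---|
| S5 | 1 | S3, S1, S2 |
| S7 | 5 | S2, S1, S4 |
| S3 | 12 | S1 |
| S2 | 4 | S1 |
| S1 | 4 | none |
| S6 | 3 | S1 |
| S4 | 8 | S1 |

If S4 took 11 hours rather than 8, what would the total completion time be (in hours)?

As given, the longest chain is S1→S4→S7 = 4+8+5 = 17, so the finish is 17 hours.
S4 lies on that path, so at 11 hours the path becomes 20 hours.
No other chain overtakes it, so the finish is 20 hours.

20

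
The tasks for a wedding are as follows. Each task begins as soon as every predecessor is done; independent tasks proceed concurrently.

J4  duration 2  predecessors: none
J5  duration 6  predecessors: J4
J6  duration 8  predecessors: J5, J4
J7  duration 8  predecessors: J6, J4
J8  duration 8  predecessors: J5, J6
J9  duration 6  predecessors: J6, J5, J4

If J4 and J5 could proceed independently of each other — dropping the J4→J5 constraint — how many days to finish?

22

Before: longest chain J4→J5→J6→J7 = 2+6+8+8 = 24, finish 24.
Without J4→J5, J5's earliest start moves from 2 to 0.
After: J5→J6→J7 = 6+8+8 = 22 → 22 days.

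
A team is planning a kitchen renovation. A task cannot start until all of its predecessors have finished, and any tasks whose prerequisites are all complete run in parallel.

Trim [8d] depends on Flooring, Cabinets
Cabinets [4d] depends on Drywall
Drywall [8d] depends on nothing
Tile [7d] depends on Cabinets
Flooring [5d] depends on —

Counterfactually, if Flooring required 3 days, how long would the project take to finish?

The binding path is Drywall→Cabinets→Trim = 8+4+8 = 20; finish at 20 days.
Flooring is off the critical path — its longest chain is 13 days, giving 7 of slack.
No other chain overtakes it, so the finish is 20 days.

20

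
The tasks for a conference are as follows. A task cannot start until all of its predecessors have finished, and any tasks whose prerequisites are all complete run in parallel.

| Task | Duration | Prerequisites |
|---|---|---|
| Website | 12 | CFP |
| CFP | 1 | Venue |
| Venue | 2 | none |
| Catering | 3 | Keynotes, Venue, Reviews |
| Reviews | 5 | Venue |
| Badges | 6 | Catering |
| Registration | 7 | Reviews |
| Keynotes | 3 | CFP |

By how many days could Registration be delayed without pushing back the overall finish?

The longest chain is Venue→Reviews→Catering→Badges = 2+5+3+6 = 16; overall finish 16 days.
Registration finishes as early as 14 and must finish by 16.
Float = 16 − 14 = 2.

2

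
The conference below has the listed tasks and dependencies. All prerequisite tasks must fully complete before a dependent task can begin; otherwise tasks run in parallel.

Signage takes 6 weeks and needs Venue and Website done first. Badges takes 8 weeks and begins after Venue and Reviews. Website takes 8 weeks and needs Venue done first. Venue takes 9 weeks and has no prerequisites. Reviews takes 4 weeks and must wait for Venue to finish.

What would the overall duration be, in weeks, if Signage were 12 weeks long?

29

Actual critical path: Venue→Website→Signage = 9+8+6 = 23 ⇒ 23 weeks.
Signage lies on that path, so at 12 weeks the path becomes 29 weeks.
That remains the longest chain; total 29 weeks.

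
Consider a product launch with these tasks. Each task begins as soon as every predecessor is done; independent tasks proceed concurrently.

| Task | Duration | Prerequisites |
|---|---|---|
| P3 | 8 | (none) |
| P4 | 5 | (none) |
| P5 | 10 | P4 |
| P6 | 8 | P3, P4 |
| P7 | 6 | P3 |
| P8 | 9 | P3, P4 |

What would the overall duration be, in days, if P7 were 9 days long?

Critical path before the change: P3→P8 = 8+9 = 17 giving 17 days.
P7 has 3 days of float (longest path through it is 14).
Now P3→P7 = 8+9 = 17 is longest, so the finish becomes 17 days.

17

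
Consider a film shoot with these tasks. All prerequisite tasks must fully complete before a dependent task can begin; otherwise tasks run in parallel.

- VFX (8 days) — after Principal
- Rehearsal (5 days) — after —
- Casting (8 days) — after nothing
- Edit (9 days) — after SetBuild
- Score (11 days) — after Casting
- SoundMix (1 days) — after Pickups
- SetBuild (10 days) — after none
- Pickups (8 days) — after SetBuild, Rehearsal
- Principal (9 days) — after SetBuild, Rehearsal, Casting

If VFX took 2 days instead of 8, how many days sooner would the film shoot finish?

The binding path is SetBuild→Principal→VFX = 10+9+8 = 27; finish at 27 days.
VFX is on the critical path; changing it to 2 makes that path 21 days.
The critical path is still SetBuild→Principal→VFX; finish is now 21 days.
Change in finish: 21 − 27 = -6 days.

6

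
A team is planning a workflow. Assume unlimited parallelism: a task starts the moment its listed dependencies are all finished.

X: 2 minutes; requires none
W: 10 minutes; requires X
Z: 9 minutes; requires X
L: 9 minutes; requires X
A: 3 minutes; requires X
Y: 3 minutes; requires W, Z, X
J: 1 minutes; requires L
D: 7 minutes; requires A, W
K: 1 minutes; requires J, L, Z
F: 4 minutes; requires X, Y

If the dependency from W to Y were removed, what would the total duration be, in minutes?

19

Before: longest chain X→W→Y→F = 2+10+3+4 = 19, finish 19.
Without W→Y, Y's earliest start moves from 12 to 11.
After: X→W→D = 2+10+7 = 19 → 19 minutes.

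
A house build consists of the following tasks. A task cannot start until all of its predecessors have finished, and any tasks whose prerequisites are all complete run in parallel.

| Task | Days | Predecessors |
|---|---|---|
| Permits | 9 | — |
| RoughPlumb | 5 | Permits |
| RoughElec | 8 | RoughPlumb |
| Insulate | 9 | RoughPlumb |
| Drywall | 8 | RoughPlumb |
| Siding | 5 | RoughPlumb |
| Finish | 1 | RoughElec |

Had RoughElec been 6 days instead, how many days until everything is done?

As given, the longest chain is Permits→RoughPlumb→RoughElec→Finish = 9+5+8+1 = 23, so the finish is 23 days.
RoughElec is on the critical path; changing it to 6 makes that path 21 days.
The binding chain switches to Permits→RoughPlumb→Insulate = 9+5+9 = 23; finish 23 days.

23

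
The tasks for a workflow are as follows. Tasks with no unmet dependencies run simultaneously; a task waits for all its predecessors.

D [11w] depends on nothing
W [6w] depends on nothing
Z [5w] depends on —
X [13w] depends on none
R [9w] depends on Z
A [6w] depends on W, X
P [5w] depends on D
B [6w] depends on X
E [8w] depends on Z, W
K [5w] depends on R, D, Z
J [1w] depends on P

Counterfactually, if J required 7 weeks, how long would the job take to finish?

23

Critical path before the change: Z→R→K = 5+9+5 = 19 giving 19 weeks.
J has 2 weeks of float (longest path through it is 17).
New critical path: D→P→J = 11+5+7 = 23 ⇒ 23 weeks.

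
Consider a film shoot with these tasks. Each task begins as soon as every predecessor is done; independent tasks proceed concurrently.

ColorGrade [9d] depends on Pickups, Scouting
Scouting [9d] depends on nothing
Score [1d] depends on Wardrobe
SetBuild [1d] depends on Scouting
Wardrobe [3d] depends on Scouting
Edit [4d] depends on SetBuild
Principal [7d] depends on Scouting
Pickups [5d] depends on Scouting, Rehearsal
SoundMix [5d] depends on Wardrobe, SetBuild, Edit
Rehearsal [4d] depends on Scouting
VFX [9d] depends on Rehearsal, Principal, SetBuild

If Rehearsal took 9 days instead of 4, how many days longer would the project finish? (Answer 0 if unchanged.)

5

As given, the longest chain is Scouting→Rehearsal→Pickups→ColorGrade = 9+4+5+9 = 27, so the finish is 27 days.
Rehearsal is on the critical path; changing it to 9 makes that path 32 days.
The critical path is still Scouting→Rehearsal→Pickups→ColorGrade; finish is now 32 days.
Change in finish: 32 − 27 = +5 days.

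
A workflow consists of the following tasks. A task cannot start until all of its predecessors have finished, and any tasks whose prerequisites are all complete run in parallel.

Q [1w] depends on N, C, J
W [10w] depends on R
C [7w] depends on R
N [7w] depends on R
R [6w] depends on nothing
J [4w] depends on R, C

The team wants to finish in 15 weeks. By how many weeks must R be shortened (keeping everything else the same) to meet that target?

Current finish: 18 weeks; target: 15.
R is on every critical path, so each week cut from R cuts the finish by one (this holds down to a finish of 13).
Need 18 − 15 = 3 weeks off R → R becomes 3 weeks, finish becomes 15.

3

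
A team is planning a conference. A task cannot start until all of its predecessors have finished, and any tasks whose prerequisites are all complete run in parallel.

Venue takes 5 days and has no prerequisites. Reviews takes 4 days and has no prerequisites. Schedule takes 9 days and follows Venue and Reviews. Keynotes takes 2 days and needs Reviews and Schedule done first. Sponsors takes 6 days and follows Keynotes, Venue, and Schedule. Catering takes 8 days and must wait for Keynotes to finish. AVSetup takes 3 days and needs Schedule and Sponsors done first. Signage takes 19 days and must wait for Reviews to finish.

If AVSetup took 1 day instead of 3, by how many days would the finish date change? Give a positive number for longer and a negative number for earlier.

-1

Actual critical path: Venue→Schedule→Keynotes→Sponsors→AVSetup = 5+9+2+6+3 = 25 ⇒ 25 days.
AVSetup is on the critical path; changing it to 1 makes that path 23 days.
Now Venue→Schedule→Keynotes→Catering = 5+9+2+8 = 24 is longest, so the finish becomes 24 days.
Change in finish: 24 − 25 = -1 days.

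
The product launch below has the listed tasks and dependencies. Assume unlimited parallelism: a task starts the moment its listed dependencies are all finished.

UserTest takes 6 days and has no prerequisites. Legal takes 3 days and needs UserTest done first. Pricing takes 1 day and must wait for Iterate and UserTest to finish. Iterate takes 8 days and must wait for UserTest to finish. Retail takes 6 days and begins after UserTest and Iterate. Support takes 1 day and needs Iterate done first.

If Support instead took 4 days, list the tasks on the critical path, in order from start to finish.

Baseline: UserTest→Iterate→Retail = 6+8+6 = 20 → 20 days.
Support is off the critical path — its longest chain is 15 days, giving 5 of slack.
That remains the longest chain; total 20 days.

UserTest, Iterate, Retail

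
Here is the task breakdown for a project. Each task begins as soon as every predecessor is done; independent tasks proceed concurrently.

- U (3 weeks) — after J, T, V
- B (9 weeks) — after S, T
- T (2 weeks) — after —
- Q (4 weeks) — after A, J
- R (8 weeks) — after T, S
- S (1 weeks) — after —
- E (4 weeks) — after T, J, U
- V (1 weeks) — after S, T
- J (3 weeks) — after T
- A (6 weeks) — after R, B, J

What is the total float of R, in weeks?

T→B→A→Q = 2+9+6+4 = 21 sets the makespan at 21 weeks.
R finishes as early as 10 and must finish by 11.
Slack of R = 3 − 2 = 1 week.

1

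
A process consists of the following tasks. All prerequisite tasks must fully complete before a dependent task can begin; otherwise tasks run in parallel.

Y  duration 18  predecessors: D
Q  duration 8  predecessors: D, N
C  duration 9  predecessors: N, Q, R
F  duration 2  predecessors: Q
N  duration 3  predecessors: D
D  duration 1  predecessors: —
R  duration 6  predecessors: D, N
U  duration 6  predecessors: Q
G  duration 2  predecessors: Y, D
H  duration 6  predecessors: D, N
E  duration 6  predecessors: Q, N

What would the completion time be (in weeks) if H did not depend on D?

21

Original critical path: D→N→Q→C = 1+3+8+9 = 21 ⇒ 21 weeks.
Dropping D→H doesn't change H's earliest start (4); another predecessor still binds.
The longest chain is now D→N→Q→C = 1+3+8+9 = 21, so the plan takes 21 weeks.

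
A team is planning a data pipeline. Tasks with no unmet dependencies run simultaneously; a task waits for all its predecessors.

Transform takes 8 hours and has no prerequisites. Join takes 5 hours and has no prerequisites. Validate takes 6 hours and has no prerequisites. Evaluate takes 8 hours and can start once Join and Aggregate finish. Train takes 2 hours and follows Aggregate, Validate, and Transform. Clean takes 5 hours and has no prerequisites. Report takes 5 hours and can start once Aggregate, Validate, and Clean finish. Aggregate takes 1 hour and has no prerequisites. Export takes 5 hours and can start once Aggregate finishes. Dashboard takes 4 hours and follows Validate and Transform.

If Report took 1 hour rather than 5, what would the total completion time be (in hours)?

13

As given, the longest chain is Join→Evaluate = 5+8 = 13, so the finish is 13 hours.
Report has 2 hours of float (longest path through it is 11).
The critical path is still Join→Evaluate; finish is now 13 hours.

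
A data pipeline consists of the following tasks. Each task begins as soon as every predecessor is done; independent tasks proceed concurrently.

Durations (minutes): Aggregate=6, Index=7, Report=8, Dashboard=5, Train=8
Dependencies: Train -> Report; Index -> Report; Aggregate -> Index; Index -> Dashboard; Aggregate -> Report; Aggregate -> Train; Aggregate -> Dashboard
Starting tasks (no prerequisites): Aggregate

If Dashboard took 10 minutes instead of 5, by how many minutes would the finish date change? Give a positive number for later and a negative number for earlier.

The binding path is Aggregate→Train→Report = 6+8+8 = 22; finish at 22 minutes.
Dashboard is off the critical path — its longest chain is 18 minutes, giving 4 of slack.
Now Aggregate→Index→Dashboard = 6+7+10 = 23 is longest, so the finish becomes 23 minutes.
Change in finish: 23 − 22 = +1 minutes.

1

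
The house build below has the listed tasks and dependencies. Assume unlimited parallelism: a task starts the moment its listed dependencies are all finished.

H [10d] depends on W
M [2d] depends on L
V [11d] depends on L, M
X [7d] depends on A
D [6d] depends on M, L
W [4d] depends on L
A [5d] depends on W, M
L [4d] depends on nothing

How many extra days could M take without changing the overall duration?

2

Critical path: L→W→A→X = 4+4+5+7 = 20, so the finish is 20 days.
M finishes as early as 6 and must finish by 8.
Slack of M = 6 − 4 = 2 days.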